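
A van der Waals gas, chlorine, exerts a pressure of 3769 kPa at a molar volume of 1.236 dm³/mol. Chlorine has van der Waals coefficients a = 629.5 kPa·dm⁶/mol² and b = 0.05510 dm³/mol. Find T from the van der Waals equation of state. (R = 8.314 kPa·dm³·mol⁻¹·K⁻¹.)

T ≈ 593.9 K

T = (P + a/V_m²)(V_m − b)/R
P + a/V_m² = 3769 + 629.5/(1.236)² = 4181.1 kPa
V_m − b = 1.236 − 0.05510 = 1.1809 dm³/mol
T = (4181.1)(1.1809)/8.314 = 593.9 K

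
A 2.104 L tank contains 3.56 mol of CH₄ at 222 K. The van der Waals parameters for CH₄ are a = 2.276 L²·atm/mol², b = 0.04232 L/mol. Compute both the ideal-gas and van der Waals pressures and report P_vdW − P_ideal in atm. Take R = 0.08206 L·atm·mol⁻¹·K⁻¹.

Ideal: P_ideal = nRT/V = (3.56)(0.08206)(222)/2.104 = 30.8240 atm
vdW: P = nRT/(V − nb) − a n²/V² = 64.8537/1.95334 − 28.8451/4.42682 = 33.2014 − 6.51599 = 26.6854 atm
ΔP = 26.6854 − 30.8240 = -4.139 atm

ΔP ≈ -4.139 atm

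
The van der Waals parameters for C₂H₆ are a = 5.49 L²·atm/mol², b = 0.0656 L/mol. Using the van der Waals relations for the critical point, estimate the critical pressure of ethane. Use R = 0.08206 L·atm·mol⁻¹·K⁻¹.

For a van der Waals gas, P_c = a/(27b²).
P_c = 5.49/(27×(0.0656)²) = 5.49/0.11619 = 47.25 atm

P_c ≈ 47.25 atm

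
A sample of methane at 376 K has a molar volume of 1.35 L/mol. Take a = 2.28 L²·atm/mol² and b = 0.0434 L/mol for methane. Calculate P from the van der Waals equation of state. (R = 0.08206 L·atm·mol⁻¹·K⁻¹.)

P = RT/(V_m − b) − a/V_m²
RT/(V_m − b) = (0.08206)(376)/(1.35 − 0.0434) = 30.855/1.3066 = 23.615 atm
a/V_m² = 2.28/(1.35)² = 1.2510 atm
P = 23.615 − 1.2510 = 22.36 atm

P ≈ 22.36 atm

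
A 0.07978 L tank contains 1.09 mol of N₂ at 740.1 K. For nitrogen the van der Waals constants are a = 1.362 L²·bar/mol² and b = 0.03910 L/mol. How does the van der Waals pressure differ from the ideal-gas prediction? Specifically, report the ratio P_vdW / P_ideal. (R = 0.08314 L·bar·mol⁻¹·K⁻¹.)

P_vdW / P_ideal ≈ 1.844

Ideal: P_ideal = nRT/V = (1.09)(0.08314)(740.1)/0.07978 = 840.684 bar
vdW: P = nRT/(V − nb) − a n²/V² = 67.0698/0.0371610 − 1.61819/0.00636485 = 1804.84 − 254.239 = 1550.60 bar
Ratio = 1550.60/840.684 = 1.844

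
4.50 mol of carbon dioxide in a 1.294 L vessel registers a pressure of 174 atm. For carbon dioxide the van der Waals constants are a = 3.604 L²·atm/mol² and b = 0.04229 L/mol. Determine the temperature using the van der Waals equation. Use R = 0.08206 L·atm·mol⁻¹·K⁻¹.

T ≈ 650.3 K

T = (P + a n²/V²)(V − nb)/(nR)
P + a n²/V² = 174 + (3.604)(4.50)²/(1.294)² = 217.59 atm
V − nb = 1.294 − (4.50)(0.04229) = 1.1037 L
T = (217.59)(1.1037)/((4.50)(0.08206)) = 650.3 K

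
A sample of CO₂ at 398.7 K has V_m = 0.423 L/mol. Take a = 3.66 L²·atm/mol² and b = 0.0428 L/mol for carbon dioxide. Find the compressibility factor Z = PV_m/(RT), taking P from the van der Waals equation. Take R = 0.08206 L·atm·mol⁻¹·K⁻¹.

P = RT/(V_m − b) − a/V_m² = (0.08206)(398.7)/(0.423 − 0.0428) − 3.66/(0.423)²
  = 32.717/0.38020 − 20.455 = 86.052 − 20.455 = 65.597 atm
Z = PV_m/(RT) = (65.597)(0.423)/((0.08206)(398.7)) = 27.748/32.717 = 0.8481

Z ≈ 0.8481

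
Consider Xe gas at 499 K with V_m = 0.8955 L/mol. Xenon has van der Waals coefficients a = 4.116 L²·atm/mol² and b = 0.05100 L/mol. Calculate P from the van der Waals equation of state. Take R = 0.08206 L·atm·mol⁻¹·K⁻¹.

P = RT/(V_m − b) − a/V_m²
RT/(V_m − b) = (0.08206)(499)/(0.8955 − 0.05100) = 40.948/0.84450 = 48.488 atm
a/V_m² = 4.116/(0.8955)² = 5.1327 atm
P = 48.488 − 5.1327 = 43.36 atm

P ≈ 43.36 atm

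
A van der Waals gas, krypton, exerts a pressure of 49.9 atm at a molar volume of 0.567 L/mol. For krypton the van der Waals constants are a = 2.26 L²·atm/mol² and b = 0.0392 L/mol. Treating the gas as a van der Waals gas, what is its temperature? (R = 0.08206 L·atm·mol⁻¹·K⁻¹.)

T = (P + a/V_m²)(V_m − b)/R
P + a/V_m² = 49.9 + 2.26/(0.567)² = 56.930 atm
V_m − b = 0.567 − 0.0392 = 0.52780 L/mol
T = (56.930)(0.52780)/0.08206 = 366.2 K

T ≈ 366.2 K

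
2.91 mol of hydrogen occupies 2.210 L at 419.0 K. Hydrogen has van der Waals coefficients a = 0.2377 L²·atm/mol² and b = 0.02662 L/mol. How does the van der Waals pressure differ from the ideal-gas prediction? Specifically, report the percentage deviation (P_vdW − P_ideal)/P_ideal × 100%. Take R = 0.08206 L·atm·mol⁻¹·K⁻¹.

2.72 %

Ideal: P_ideal = nRT/V = (2.91)(0.08206)(419.0)/2.210 = 45.2737 atm
vdW: P = nRT/(V − nb) − a n²/V² = 100.055/2.13254 − 2.01287/4.88410 = 46.9182 − 0.412127 = 46.5061 atm
% deviation = (46.5061 − 45.2737)/45.2737 × 100% = 2.72%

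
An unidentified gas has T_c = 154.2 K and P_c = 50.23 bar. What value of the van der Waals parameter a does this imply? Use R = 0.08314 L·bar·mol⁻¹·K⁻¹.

a ≈ 1.380 L²·bar/mol²

From T_c = 8a/(27Rb) and P_c = a/(27b²): a = 27 R² T_c²/(64 P_c).
a = 27×(0.08314)²×(154.2)²/(64×50.23) = 4437.6/3214.7 = 1.380 L²·bar/mol²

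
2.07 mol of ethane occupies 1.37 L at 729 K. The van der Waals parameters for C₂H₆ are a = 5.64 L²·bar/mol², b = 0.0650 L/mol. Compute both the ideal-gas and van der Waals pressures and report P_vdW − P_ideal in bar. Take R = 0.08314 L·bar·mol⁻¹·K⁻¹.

Ideal: P_ideal = nRT/V = (2.07)(0.08314)(729)/1.37 = 91.5772 bar
vdW: P = nRT/(V − nb) − a n²/V² = 125.461/1.23545 − 24.1668/1.87690 = 101.551 − 12.8759 = 88.675 bar
ΔP = 88.675 − 91.5772 = -2.90 bar

ΔP ≈ -2.90 bar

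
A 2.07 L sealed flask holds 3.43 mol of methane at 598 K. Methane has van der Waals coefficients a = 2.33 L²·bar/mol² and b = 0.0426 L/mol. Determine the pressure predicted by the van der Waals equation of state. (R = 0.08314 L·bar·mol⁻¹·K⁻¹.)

P = nRT/(V − nb) − a n²/V²
nRT/(V − nb) = (3.43)(0.08314)(598)/(2.07 − 3.43×0.0426) = 170.53/1.9239 = 88.638 bar
a n²/V² = (2.33)(3.43)²/(2.07)² = 6.3974 bar
P = 88.638 − 6.3974 = 82.24 bar

P ≈ 82.24 bar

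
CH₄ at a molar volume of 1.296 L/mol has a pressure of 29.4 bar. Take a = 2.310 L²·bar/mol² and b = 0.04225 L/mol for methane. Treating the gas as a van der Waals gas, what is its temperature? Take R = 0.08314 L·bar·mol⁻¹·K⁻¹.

T ≈ 464.1 K

T = (P + a/V_m²)(V_m − b)/R
P + a/V_m² = 29.4 + 2.310/(1.296)² = 30.775 bar
V_m − b = 1.296 − 0.04225 = 1.2538 L/mol
T = (30.775)(1.2538)/0.08314 = 464.1 K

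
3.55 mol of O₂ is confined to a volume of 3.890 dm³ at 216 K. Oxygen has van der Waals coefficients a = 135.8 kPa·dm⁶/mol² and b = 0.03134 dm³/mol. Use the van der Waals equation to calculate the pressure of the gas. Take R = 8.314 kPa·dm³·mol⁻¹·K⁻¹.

P ≈ 1574 kPa

P = nRT/(V − nb) − a n²/V²
nRT/(V − nb) = (3.55)(8.314)(216)/(3.890 − 3.55×0.03134) = 6375.2/3.7787 = 1687.1 kPa
a n²/V² = (135.8)(3.55)²/(3.890)² = 113.10 kPa
P = 1687.1 − 113.10 = 1574 kPa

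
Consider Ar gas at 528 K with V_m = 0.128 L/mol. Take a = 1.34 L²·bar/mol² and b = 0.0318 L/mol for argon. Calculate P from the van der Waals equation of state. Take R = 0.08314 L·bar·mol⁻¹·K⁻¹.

P = RT/(V_m − b) − a/V_m²
RT/(V_m − b) = (0.08314)(528)/(0.128 − 0.0318) = 43.898/0.096200 = 456.32 bar
a/V_m² = 1.34/(0.128)² = 81.787 bar
P = 456.32 − 81.787 = 374.5 bar

P ≈ 374.5 bar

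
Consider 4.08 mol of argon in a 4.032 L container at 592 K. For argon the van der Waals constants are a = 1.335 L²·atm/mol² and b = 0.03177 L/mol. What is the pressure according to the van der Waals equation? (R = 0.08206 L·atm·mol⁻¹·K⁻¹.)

P = nRT/(V − nb) − a n²/V²
nRT/(V − nb) = (4.08)(0.08206)(592)/(4.032 − 4.08×0.03177) = 198.20/3.9024 = 50.789 atm
a n²/V² = (1.335)(4.08)²/(4.032)² = 1.3670 atm
P = 50.789 − 1.3670 = 49.42 atm

P ≈ 49.42 atm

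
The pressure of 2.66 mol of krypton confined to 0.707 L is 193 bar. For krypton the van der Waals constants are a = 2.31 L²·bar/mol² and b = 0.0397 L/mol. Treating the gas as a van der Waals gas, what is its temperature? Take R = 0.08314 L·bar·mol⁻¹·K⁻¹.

T = (P + a n²/V²)(V − nb)/(nR)
P + a n²/V² = 193 + (2.31)(2.66)²/(0.707)² = 225.70 bar
V − nb = 0.707 − (2.66)(0.0397) = 0.60140 L
T = (225.70)(0.60140)/((2.66)(0.08314)) = 613.8 K

T ≈ 613.8 K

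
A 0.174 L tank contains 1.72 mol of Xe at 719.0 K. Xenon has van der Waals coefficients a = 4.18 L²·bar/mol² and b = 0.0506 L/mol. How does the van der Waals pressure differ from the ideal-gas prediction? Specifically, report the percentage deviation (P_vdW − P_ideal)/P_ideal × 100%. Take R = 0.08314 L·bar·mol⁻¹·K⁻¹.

30.95 %

Ideal: P_ideal = nRT/V = (1.72)(0.08314)(719.0)/0.174 = 590.906 bar
vdW: P = nRT/(V − nb) − a n²/V² = 102.818/0.0869680 − 12.3661/0.0302760 = 1182.25 − 408.446 = 773.80 bar
% deviation = (773.80 − 590.906)/590.906 × 100% = 30.95%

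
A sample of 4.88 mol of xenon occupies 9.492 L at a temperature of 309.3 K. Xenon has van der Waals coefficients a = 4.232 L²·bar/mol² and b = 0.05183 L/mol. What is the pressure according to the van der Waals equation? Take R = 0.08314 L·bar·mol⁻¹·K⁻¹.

P ≈ 12.46 bar

P = nRT/(V − nb) − a n²/V²
nRT/(V − nb) = (4.88)(0.08314)(309.3)/(9.492 − 4.88×0.05183) = 125.49/9.2391 = 13.582 bar
a n²/V² = (4.232)(4.88)²/(9.492)² = 1.1186 bar
P = 13.582 − 1.1186 = 12.46 bar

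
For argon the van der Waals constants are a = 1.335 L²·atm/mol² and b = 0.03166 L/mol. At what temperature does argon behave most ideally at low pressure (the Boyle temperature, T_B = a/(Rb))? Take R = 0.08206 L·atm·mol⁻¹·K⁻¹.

For a van der Waals gas the second virial coefficient B₂ = b − a/(RT) vanishes at T_B = a/(Rb).
T_B = 1.335/(0.08206×0.03166) = 1.335/0.0025980 = 513.9 K

T_B ≈ 513.9 K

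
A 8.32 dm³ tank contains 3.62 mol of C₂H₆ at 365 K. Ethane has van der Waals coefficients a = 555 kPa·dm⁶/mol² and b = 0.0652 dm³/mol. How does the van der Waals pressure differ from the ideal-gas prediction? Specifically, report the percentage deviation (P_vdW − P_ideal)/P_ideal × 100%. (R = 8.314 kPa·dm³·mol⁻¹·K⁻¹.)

-5.04 %

Ideal: P_ideal = nRT/V = (3.62)(8.314)(365)/8.32 = 1320.35 kPa
vdW: P = nRT/(V − nb) − a n²/V² = 10985.3/8.08398 − 7272.94/69.2224 = 1358.90 − 105.066 = 1253.83 kPa
% deviation = (1253.83 − 1320.35)/1320.35 × 100% = -5.04%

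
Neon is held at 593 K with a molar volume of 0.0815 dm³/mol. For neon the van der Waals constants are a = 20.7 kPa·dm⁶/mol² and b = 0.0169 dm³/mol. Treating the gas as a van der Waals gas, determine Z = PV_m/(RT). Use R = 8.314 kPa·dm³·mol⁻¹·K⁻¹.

P = RT/(V_m − b) − a/V_m² = (8.314)(593)/(0.0815 − 0.0169) − 20.7/(0.0815)²
  = 4930.2/0.064600 − 3116.4 = 76319 − 3116.4 = 73203 kPa
Z = PV_m/(RT) = (73203)(0.0815)/((8.314)(593)) = 5966.0/4930.2 = 1.210

Z ≈ 1.210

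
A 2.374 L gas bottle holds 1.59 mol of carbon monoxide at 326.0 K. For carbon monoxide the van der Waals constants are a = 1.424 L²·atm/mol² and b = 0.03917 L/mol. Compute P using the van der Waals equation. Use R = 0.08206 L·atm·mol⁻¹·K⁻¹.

P = nRT/(V − nb) − a n²/V²
nRT/(V − nb) = (1.59)(0.08206)(326.0)/(2.374 − 1.59×0.03917) = 42.535/2.3117 = 18.400 atm
a n²/V² = (1.424)(1.59)²/(2.374)² = 0.63877 atm
P = 18.400 − 0.63877 = 17.76 atm

P ≈ 17.76 atm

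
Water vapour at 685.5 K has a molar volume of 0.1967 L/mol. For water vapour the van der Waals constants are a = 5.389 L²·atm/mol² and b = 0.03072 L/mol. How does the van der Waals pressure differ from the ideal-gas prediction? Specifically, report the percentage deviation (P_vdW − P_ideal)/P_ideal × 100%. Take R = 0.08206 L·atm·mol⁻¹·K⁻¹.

Ideal: P_ideal = RT/V_m = (0.08206)(685.5)/0.1967 = 285.979 atm
vdW: P = RT/(V_m − b) − a/V_m² = 56.2521/0.165980 − 5.389/0.0386909 = 338.909 − 139.283 = 199.626 atm
% deviation = (199.626 − 285.979)/285.979 × 100% = -30.20%

-30.20 %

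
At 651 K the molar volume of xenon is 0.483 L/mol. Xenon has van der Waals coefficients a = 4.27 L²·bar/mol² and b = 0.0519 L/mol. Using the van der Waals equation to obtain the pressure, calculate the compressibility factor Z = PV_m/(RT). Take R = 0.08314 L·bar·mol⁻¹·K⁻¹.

P = RT/(V_m − b) − a/V_m² = (0.08314)(651)/(0.483 − 0.0519) − 4.27/(0.483)²
  = 54.124/0.43110 − 18.303 = 125.55 − 18.303 = 107.25 bar
Z = PV_m/(RT) = (107.25)(0.483)/((0.08314)(651)) = 51.802/54.124 = 0.9571

Z ≈ 0.9571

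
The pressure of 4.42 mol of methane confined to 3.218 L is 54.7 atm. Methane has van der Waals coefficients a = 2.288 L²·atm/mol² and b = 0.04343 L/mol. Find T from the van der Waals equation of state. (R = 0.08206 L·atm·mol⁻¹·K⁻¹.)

T = (P + a n²/V²)(V − nb)/(nR)
P + a n²/V² = 54.7 + (2.288)(4.42)²/(3.218)² = 59.016 atm
V − nb = 3.218 − (4.42)(0.04343) = 3.0260 L
T = (59.016)(3.0260)/((4.42)(0.08206)) = 492.4 K

T ≈ 492.4 K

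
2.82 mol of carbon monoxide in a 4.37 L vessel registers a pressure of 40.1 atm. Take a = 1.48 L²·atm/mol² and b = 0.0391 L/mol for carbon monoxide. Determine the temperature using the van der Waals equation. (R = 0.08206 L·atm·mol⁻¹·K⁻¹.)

T ≈ 749.5 K

T = (P + a n²/V²)(V − nb)/(nR)
P + a n²/V² = 40.1 + (1.48)(2.82)²/(4.37)² = 40.716 atm
V − nb = 4.37 − (2.82)(0.0391) = 4.2597 L
T = (40.716)(4.2597)/((2.82)(0.08206)) = 749.5 K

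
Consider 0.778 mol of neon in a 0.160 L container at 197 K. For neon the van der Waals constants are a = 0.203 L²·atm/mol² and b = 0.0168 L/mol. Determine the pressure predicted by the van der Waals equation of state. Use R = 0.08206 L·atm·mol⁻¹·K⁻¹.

P ≈ 80.80 atm

P = nRT/(V − nb) − a n²/V²
nRT/(V − nb) = (0.778)(0.08206)(197)/(0.160 − 0.778×0.0168) = 12.577/0.14693 = 85.599 atm
a n²/V² = (0.203)(0.778)²/(0.160)² = 4.7997 atm
P = 85.599 − 4.7997 = 80.80 atm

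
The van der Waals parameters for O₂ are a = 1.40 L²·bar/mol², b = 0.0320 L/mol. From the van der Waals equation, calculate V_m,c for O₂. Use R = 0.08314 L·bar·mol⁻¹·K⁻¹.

For a van der Waals gas, V_m,c = 3b.
V_m,c = 3×0.0320 = 0.09600 L/mol

V_m,c ≈ 0.09600 L/mol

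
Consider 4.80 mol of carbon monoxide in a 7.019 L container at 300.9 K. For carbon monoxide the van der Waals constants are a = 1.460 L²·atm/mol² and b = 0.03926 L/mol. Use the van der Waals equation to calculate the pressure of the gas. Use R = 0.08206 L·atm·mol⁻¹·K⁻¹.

P = nRT/(V − nb) − a n²/V²
nRT/(V − nb) = (4.80)(0.08206)(300.9)/(7.019 − 4.80×0.03926) = 118.52/6.8306 = 17.351 atm
a n²/V² = (1.460)(4.80)²/(7.019)² = 0.68279 atm
P = 17.351 − 0.68279 = 16.67 atm

P ≈ 16.67 atm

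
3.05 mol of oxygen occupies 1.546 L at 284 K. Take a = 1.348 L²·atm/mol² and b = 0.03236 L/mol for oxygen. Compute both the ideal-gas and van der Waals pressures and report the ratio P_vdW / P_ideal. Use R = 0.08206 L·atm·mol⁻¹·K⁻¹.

Ideal: P_ideal = nRT/V = (3.05)(0.08206)(284)/1.546 = 45.9770 atm
vdW: P = nRT/(V − nb) − a n²/V² = 71.0804/1.44730 − 12.5398/2.39012 = 49.1124 − 5.24651 = 43.8659 atm
Ratio = 43.8659/45.9770 = 0.9541

P_vdW / P_ideal ≈ 0.9541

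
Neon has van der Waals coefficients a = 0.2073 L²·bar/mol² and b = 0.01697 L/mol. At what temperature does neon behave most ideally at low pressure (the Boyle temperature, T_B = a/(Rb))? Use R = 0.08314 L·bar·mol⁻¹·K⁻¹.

For a van der Waals gas the second virial coefficient B₂ = b − a/(RT) vanishes at T_B = a/(Rb).
T_B = 0.2073/(0.08314×0.01697) = 0.2073/0.0014109 = 146.9 K

T_B ≈ 146.9 K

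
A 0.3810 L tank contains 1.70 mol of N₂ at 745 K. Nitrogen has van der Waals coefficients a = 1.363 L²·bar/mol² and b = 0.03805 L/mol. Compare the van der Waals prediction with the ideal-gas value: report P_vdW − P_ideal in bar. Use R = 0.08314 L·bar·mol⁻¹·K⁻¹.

Ideal: P_ideal = nRT/V = (1.70)(0.08314)(745)/0.3810 = 276.370 bar
vdW: P = nRT/(V − nb) − a n²/V² = 105.297/0.316315 − 3.93907/0.145161 = 332.887 − 27.1359 = 305.751 bar
ΔP = 305.751 − 276.370 = 29.38 bar

ΔP ≈ 29.38 bar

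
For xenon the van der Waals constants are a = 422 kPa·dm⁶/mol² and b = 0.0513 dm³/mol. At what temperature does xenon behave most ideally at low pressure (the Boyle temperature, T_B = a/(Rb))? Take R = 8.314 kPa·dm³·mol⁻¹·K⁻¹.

T_B ≈ 989.4 K

For a van der Waals gas the second virial coefficient B₂ = b − a/(RT) vanishes at T_B = a/(Rb).
T_B = 422/(8.314×0.0513) = 422/0.42651 = 989.4 K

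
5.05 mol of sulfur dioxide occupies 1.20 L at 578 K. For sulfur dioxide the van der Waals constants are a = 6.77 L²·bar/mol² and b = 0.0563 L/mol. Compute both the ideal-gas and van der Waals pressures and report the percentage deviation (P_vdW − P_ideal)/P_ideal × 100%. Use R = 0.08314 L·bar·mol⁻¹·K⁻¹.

Ideal: P_ideal = nRT/V = (5.05)(0.08314)(578)/1.20 = 202.231 bar
vdW: P = nRT/(V − nb) − a n²/V² = 242.677/0.915685 − 172.652/1.44000 = 265.022 − 119.897 = 145.125 bar
% deviation = (145.125 − 202.231)/202.231 × 100% = -28.24%

-28.24 %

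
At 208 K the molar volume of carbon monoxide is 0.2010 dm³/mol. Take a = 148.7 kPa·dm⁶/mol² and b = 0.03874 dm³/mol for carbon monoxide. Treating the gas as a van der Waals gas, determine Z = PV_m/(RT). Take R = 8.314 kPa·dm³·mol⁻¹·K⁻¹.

Z ≈ 0.8110

P = RT/(V_m − b) − a/V_m² = (8.314)(208)/(0.2010 − 0.03874) − 148.7/(0.2010)²
  = 1729.3/0.16226 − 3680.6 = 10658 − 3680.6 = 6977 kPa
Z = PV_m/(RT) = (6977)(0.2010)/((8.314)(208)) = 1402.4/1729.3 = 0.8110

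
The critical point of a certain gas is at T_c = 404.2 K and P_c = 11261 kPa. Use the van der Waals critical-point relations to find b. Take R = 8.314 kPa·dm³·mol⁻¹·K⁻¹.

b ≈ 0.03730 dm³/mol

From T_c = 8a/(27Rb) and P_c = a/(27b²): b = R T_c/(8 P_c).
b = (8.314)(404.2)/(8×11261) = 3360.5/90088 = 0.03730 dm³/mol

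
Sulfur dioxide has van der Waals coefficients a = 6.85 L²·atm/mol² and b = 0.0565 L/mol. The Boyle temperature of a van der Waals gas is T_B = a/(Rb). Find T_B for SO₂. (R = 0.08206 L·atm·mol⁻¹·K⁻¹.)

T_B ≈ 1477 K

For a van der Waals gas the second virial coefficient B₂ = b − a/(RT) vanishes at T_B = a/(Rb).
T_B = 6.85/(0.08206×0.0565) = 6.85/0.0046364 = 1477 K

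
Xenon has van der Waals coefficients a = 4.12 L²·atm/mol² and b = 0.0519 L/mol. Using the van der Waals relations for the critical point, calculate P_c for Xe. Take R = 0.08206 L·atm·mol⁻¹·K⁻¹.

For a van der Waals gas, P_c = a/(27b²).
P_c = 4.12/(27×(0.0519)²) = 4.12/0.072727 = 56.65 atm

P_c ≈ 56.65 atm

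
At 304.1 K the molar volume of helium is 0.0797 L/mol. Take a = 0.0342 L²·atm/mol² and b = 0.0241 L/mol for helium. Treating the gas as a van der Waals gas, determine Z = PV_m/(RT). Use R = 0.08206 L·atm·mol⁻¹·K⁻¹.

P = RT/(V_m − b) − a/V_m² = (0.08206)(304.1)/(0.0797 − 0.0241) − 0.0342/(0.0797)²
  = 24.954/0.055600 − 5.3841 = 448.81 − 5.3841 = 443.43 atm
Z = PV_m/(RT) = (443.43)(0.0797)/((0.08206)(304.1)) = 35.341/24.954 = 1.416

Z ≈ 1.416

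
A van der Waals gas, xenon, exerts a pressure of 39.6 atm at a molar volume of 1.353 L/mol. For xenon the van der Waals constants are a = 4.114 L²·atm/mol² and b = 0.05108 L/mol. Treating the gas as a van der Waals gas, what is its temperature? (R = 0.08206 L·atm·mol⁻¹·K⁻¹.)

T ≈ 663.9 K

T = (P + a/V_m²)(V_m − b)/R
P + a/V_m² = 39.6 + 4.114/(1.353)² = 41.847 atm
V_m − b = 1.353 − 0.05108 = 1.3019 L/mol
T = (41.847)(1.3019)/0.08206 = 663.9 K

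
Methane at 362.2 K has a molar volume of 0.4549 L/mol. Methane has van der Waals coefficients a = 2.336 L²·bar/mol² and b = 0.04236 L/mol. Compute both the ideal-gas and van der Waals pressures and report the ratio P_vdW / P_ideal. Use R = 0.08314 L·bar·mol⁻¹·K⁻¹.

P_vdW / P_ideal ≈ 0.9322

Ideal: P_ideal = RT/V_m = (0.08314)(362.2)/0.4549 = 66.1976 bar
vdW: P = RT/(V_m − b) − a/V_m² = 30.1133/0.412540 − 2.336/0.206934 = 72.9949 − 11.2886 = 61.7063 bar
Ratio = 61.7063/66.1976 = 0.9322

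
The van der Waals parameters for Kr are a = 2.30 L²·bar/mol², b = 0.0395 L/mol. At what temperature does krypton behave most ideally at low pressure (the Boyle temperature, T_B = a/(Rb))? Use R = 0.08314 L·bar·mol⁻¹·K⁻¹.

For a van der Waals gas the second virial coefficient B₂ = b − a/(RT) vanishes at T_B = a/(Rb).
T_B = 2.30/(0.08314×0.0395) = 2.30/0.0032840 = 700.4 K

T_B ≈ 700.4 K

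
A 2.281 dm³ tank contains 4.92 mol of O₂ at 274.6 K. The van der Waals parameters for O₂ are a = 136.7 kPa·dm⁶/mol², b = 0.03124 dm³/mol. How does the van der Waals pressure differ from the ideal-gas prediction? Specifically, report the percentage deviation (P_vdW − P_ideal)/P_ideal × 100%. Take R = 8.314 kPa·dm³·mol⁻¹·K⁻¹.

-5.69 %

Ideal: P_ideal = nRT/V = (4.92)(8.314)(274.6)/2.281 = 4924.37 kPa
vdW: P = nRT/(V − nb) − a n²/V² = 11232.5/2.12730 − 3309.01/5.20296 = 5280.17 − 635.986 = 4644.18 kPa
% deviation = (4644.18 − 4924.37)/4924.37 × 100% = -5.69%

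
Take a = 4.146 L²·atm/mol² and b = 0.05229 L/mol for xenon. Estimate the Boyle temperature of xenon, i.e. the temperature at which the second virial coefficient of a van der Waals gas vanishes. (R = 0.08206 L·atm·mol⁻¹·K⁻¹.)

T_B ≈ 966.2 K

For a van der Waals gas the second virial coefficient B₂ = b − a/(RT) vanishes at T_B = a/(Rb).
T_B = 4.146/(0.08206×0.05229) = 4.146/0.0042909 = 966.2 K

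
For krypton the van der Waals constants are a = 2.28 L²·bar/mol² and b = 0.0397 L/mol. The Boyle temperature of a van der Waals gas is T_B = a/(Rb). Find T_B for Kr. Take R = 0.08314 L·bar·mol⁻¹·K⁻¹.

T_B ≈ 690.8 K

For a van der Waals gas the second virial coefficient B₂ = b − a/(RT) vanishes at T_B = a/(Rb).
T_B = 2.28/(0.08314×0.0397) = 2.28/0.0033007 = 690.8 K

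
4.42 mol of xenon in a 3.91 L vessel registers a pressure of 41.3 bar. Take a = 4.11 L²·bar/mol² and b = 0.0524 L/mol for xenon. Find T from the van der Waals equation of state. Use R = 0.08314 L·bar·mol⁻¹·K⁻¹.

T ≈ 466.0 K

T = (P + a n²/V²)(V − nb)/(nR)
P + a n²/V² = 41.3 + (4.11)(4.42)²/(3.91)² = 46.552 bar
V − nb = 3.91 − (4.42)(0.0524) = 3.6784 L
T = (46.552)(3.6784)/((4.42)(0.08314)) = 466.0 K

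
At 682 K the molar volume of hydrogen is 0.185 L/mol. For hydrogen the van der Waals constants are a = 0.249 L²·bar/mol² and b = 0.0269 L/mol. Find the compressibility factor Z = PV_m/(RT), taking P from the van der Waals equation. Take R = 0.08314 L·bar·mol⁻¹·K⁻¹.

Z ≈ 1.146

P = RT/(V_m − b) − a/V_m² = (0.08314)(682)/(0.185 − 0.0269) − 0.249/(0.185)²
  = 56.701/0.15810 − 7.2754 = 358.64 − 7.2754 = 351.36 bar
Z = PV_m/(RT) = (351.36)(0.185)/((0.08314)(682)) = 65.002/56.701 = 1.146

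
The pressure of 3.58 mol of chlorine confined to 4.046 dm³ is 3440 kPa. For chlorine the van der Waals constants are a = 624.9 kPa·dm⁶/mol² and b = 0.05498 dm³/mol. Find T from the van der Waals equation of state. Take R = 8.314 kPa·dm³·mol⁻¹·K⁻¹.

T = (P + a n²/V²)(V − nb)/(nR)
P + a n²/V² = 3440 + (624.9)(3.58)²/(4.046)² = 3929.2 kPa
V − nb = 4.046 − (3.58)(0.05498) = 3.8492 dm³
T = (3929.2)(3.8492)/((3.58)(8.314)) = 508.1 K

T ≈ 508.1 K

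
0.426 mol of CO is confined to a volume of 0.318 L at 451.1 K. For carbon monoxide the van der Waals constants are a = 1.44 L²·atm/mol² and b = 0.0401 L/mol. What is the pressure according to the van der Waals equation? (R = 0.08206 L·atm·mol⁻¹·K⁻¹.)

P = nRT/(V − nb) − a n²/V²
nRT/(V − nb) = (0.426)(0.08206)(451.1)/(0.318 − 0.426×0.0401) = 15.769/0.30092 = 52.403 atm
a n²/V² = (1.44)(0.426)²/(0.318)² = 2.5842 atm
P = 52.403 − 2.5842 = 49.82 atm

P ≈ 49.82 atm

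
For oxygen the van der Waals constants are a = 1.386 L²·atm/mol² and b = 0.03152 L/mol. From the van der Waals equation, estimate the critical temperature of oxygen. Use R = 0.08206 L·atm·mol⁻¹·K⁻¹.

T_c ≈ 158.8 K

For a van der Waals gas, T_c = 8a/(27Rb).
T_c = 8×1.386/(27×0.08206×0.03152) = 11.088/0.069836 = 158.8 K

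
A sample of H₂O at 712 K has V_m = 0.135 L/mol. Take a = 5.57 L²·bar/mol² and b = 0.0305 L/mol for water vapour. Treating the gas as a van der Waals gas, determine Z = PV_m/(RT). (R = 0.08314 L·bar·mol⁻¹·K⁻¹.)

Z ≈ 0.5949

P = RT/(V_m − b) − a/V_m² = (0.08314)(712)/(0.135 − 0.0305) − 5.57/(0.135)²
  = 59.196/0.10450 − 305.62 = 566.47 − 305.62 = 260.85 bar
Z = PV_m/(RT) = (260.85)(0.135)/((0.08314)(712)) = 35.215/59.196 = 0.5949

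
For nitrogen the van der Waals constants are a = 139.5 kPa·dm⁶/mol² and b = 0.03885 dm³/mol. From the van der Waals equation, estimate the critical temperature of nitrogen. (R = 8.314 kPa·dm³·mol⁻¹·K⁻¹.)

For a van der Waals gas, T_c = 8a/(27Rb).
T_c = 8×139.5/(27×8.314×0.03885) = 1116.0/8.7210 = 128.0 K

T_c ≈ 128.0 K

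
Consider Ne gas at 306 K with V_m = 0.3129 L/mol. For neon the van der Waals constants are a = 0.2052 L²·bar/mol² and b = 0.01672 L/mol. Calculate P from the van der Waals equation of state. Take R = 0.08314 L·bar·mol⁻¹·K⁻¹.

P ≈ 83.80 bar

P = RT/(V_m − b) − a/V_m²
RT/(V_m − b) = (0.08314)(306)/(0.3129 − 0.01672) = 25.441/0.29618 = 85.897 bar
a/V_m² = 0.2052/(0.3129)² = 2.0959 bar
P = 85.897 − 2.0959 = 83.80 bar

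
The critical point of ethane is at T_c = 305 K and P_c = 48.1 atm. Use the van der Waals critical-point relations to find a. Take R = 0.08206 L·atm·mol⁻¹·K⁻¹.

a ≈ 5.494 L²·atm/mol²

From T_c = 8a/(27Rb) and P_c = a/(27b²): a = 27 R² T_c²/(64 P_c).
a = 27×(0.08206)²×(305)²/(64×48.1) = 16913/3078.4 = 5.494 L²·atm/mol²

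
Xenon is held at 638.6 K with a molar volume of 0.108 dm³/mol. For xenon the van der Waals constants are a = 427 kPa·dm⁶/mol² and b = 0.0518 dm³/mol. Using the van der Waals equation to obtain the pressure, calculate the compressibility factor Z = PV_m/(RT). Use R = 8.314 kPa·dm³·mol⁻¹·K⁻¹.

P = RT/(V_m − b) − a/V_m² = (8.314)(638.6)/(0.108 − 0.0518) − 427/(0.108)²
  = 5309.3/0.056200 − 36608 = 94472 − 36608 = 57864 kPa
Z = PV_m/(RT) = (57864)(0.108)/((8.314)(638.6)) = 6249.3/5309.3 = 1.177

Z ≈ 1.177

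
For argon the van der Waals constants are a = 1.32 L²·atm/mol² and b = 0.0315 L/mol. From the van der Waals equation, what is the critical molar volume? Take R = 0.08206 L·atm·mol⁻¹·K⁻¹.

For a van der Waals gas, V_m,c = 3b.
V_m,c = 3×0.0315 = 0.09450 L/mol

V_m,c ≈ 0.09450 L/mol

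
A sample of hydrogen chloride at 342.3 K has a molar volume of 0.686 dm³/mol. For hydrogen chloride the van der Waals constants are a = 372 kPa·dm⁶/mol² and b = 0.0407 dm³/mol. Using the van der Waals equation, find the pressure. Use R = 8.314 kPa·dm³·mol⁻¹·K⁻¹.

P ≈ 3620 kPa

P = RT/(V_m − b) − a/V_m²
RT/(V_m − b) = (8.314)(342.3)/(0.686 − 0.0407) = 2845.9/0.64530 = 4410.2 kPa
a/V_m² = 372/(0.686)² = 790.49 kPa
P = 4410.2 − 790.49 = 3620 kPa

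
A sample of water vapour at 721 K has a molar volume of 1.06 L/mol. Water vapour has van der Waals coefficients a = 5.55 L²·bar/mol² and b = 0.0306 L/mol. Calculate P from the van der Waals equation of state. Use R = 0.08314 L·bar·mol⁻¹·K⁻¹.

P ≈ 53.29 bar

P = RT/(V_m − b) − a/V_m²
RT/(V_m − b) = (0.08314)(721)/(1.06 − 0.0306) = 59.944/1.0294 = 58.232 bar
a/V_m² = 5.55/(1.06)² = 4.9395 bar
P = 58.232 − 4.9395 = 53.29 bar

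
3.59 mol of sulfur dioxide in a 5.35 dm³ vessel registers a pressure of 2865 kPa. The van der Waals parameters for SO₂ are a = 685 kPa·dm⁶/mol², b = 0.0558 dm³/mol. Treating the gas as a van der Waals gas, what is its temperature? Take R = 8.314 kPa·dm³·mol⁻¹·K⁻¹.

T = (P + a n²/V²)(V − nb)/(nR)
P + a n²/V² = 2865 + (685)(3.59)²/(5.35)² = 3173.4 kPa
V − nb = 5.35 − (3.59)(0.0558) = 5.1497 dm³
T = (3173.4)(5.1497)/((3.59)(8.314)) = 547.5 K

T ≈ 547.5 K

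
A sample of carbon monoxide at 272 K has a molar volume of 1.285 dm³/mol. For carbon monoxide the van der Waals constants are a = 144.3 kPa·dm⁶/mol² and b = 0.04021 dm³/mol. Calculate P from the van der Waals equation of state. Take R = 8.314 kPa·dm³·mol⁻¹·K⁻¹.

P ≈ 1729 kPa

P = RT/(V_m − b) − a/V_m²
RT/(V_m − b) = (8.314)(272)/(1.285 − 0.04021) = 2261.4/1.2448 = 1816.7 kPa
a/V_m² = 144.3/(1.285)² = 87.390 kPa
P = 1816.7 − 87.390 = 1729 kPa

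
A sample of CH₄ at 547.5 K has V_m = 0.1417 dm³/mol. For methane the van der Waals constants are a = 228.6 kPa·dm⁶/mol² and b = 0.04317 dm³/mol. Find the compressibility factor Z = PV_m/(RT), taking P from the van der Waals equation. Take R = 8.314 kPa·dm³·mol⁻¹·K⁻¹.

P = RT/(V_m − b) − a/V_m² = (8.314)(547.5)/(0.1417 − 0.04317) − 228.6/(0.1417)²
  = 4551.9/0.098530 − 11385 = 46198 − 11385 = 34813 kPa
Z = PV_m/(RT) = (34813)(0.1417)/((8.314)(547.5)) = 4933.0/4551.9 = 1.084

Z ≈ 1.084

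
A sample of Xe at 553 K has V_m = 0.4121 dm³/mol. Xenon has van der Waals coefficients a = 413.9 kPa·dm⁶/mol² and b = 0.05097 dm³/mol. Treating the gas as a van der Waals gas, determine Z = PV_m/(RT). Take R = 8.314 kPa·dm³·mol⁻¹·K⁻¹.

P = RT/(V_m − b) − a/V_m² = (8.314)(553)/(0.4121 − 0.05097) − 413.9/(0.4121)²
  = 4597.6/0.36113 − 2437.2 = 12731 − 2437.2 = 10294 kPa
Z = PV_m/(RT) = (10294)(0.4121)/((8.314)(553)) = 4242.2/4597.6 = 0.9227

Z ≈ 0.9227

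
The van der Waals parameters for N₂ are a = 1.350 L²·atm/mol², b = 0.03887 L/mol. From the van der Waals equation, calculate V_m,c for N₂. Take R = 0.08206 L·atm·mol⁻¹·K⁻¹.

V_m,c ≈ 0.1166 L/mol

For a van der Waals gas, V_m,c = 3b.
V_m,c = 3×0.03887 = 0.1166 L/mol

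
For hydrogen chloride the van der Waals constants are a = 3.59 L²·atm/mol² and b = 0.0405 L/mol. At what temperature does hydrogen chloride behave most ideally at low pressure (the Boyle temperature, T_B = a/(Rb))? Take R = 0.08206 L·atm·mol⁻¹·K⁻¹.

T_B ≈ 1080 K

For a van der Waals gas the second virial coefficient B₂ = b − a/(RT) vanishes at T_B = a/(Rb).
T_B = 3.59/(0.08206×0.0405) = 3.59/0.0033234 = 1080 K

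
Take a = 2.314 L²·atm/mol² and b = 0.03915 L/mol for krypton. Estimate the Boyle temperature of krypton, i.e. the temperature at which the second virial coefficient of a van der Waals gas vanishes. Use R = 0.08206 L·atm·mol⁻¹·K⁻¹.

For a van der Waals gas the second virial coefficient B₂ = b − a/(RT) vanishes at T_B = a/(Rb).
T_B = 2.314/(0.08206×0.03915) = 2.314/0.0032126 = 720.3 K

T_B ≈ 720.3 K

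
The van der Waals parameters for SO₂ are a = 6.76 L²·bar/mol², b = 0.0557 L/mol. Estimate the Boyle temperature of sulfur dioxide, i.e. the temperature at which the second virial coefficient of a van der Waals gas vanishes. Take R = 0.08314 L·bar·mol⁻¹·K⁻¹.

For a van der Waals gas the second virial coefficient B₂ = b − a/(RT) vanishes at T_B = a/(Rb).
T_B = 6.76/(0.08314×0.0557) = 6.76/0.0046309 = 1460 K

T_B ≈ 1460 K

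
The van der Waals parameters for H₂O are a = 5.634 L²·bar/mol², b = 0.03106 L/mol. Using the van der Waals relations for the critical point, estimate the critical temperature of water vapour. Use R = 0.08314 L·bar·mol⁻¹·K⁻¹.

For a van der Waals gas, T_c = 8a/(27Rb).
T_c = 8×5.634/(27×0.08314×0.03106) = 45.072/0.069723 = 646.4 K

T_c ≈ 646.4 K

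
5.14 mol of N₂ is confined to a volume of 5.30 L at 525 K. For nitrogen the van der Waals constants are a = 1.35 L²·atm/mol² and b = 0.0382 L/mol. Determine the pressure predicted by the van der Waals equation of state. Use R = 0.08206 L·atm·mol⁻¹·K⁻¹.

P ≈ 42.12 atm

P = nRT/(V − nb) − a n²/V²
nRT/(V − nb) = (5.14)(0.08206)(525)/(5.30 − 5.14×0.0382) = 221.44/5.1037 = 43.388 atm
a n²/V² = (1.35)(5.14)²/(5.30)² = 1.2697 atm
P = 43.388 − 1.2697 = 42.12 atm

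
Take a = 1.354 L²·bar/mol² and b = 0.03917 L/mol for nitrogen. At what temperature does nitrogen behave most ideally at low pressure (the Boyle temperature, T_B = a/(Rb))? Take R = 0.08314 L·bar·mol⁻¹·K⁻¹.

For a van der Waals gas the second virial coefficient B₂ = b − a/(RT) vanishes at T_B = a/(Rb).
T_B = 1.354/(0.08314×0.03917) = 1.354/0.0032566 = 415.8 K

T_B ≈ 415.8 K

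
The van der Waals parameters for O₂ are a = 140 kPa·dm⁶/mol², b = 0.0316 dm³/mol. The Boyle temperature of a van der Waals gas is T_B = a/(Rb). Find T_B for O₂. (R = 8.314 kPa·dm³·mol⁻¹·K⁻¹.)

For a van der Waals gas the second virial coefficient B₂ = b − a/(RT) vanishes at T_B = a/(Rb).
T_B = 140/(8.314×0.0316) = 140/0.26272 = 532.9 K

T_B ≈ 532.9 K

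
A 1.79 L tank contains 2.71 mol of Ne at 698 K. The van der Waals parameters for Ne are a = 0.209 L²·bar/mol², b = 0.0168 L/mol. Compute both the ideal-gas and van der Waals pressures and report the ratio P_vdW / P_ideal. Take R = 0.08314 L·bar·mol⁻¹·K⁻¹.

Ideal: P_ideal = nRT/V = (2.71)(0.08314)(698)/1.79 = 87.8581 bar
vdW: P = nRT/(V − nb) − a n²/V² = 157.266/1.74447 − 1.53492/3.20410 = 90.1512 − 0.479049 = 89.6722 bar
Ratio = 89.6722/87.8581 = 1.021

P_vdW / P_ideal ≈ 1.021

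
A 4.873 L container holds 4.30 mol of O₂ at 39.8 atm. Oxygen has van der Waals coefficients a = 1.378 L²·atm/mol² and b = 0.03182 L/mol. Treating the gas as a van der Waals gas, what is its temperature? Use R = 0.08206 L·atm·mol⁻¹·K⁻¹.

T ≈ 548.6 K

T = (P + a n²/V²)(V − nb)/(nR)
P + a n²/V² = 39.8 + (1.378)(4.30)²/(4.873)² = 40.873 atm
V − nb = 4.873 − (4.30)(0.03182) = 4.7362 L
T = (40.873)(4.7362)/((4.30)(0.08206)) = 548.6 K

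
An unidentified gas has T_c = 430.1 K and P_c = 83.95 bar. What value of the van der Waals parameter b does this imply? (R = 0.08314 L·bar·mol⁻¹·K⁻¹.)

From T_c = 8a/(27Rb) and P_c = a/(27b²): b = R T_c/(8 P_c).
b = (0.08314)(430.1)/(8×83.95) = 35.759/671.60 = 0.05324 L/mol

b ≈ 0.05324 L/mol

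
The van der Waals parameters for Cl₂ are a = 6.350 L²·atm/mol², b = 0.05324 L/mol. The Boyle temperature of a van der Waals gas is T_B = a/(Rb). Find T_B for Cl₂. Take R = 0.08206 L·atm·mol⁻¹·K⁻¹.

T_B ≈ 1453 K

For a van der Waals gas the second virial coefficient B₂ = b − a/(RT) vanishes at T_B = a/(Rb).
T_B = 6.350/(0.08206×0.05324) = 6.350/0.0043689 = 1453 K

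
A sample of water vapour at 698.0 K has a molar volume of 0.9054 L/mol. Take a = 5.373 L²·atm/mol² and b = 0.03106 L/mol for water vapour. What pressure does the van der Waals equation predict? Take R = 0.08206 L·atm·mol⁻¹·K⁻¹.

P ≈ 58.96 atm

P = RT/(V_m − b) − a/V_m²
RT/(V_m − b) = (0.08206)(698.0)/(0.9054 − 0.03106) = 57.278/0.87434 = 65.510 atm
a/V_m² = 5.373/(0.9054)² = 6.5544 atm
P = 65.510 − 6.5544 = 58.96 atm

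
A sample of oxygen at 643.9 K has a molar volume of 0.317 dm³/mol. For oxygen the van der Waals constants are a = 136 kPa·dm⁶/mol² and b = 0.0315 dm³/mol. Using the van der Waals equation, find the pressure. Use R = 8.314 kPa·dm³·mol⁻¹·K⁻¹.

P = RT/(V_m − b) − a/V_m²
RT/(V_m − b) = (8.314)(643.9)/(0.317 − 0.0315) = 5353.4/0.28550 = 18751 kPa
a/V_m² = 136/(0.317)² = 1353.4 kPa
P = 18751 − 1353.4 = 17398 kPa

P ≈ 17398 kPa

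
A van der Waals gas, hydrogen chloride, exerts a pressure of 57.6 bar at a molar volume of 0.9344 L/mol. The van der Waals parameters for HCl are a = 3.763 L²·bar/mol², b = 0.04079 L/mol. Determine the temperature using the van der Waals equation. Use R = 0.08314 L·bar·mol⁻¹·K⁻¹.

T ≈ 665.4 K

T = (P + a/V_m²)(V_m − b)/R
P + a/V_m² = 57.6 + 3.763/(0.9344)² = 61.910 bar
V_m − b = 0.9344 − 0.04079 = 0.89361 L/mol
T = (61.910)(0.89361)/0.08314 = 665.4 K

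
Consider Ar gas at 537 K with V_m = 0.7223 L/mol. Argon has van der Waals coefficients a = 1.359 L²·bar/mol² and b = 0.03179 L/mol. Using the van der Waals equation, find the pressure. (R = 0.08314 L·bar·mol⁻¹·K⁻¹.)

P ≈ 62.05 bar

P = RT/(V_m − b) − a/V_m²
RT/(V_m − b) = (0.08314)(537)/(0.7223 − 0.03179) = 44.646/0.69051 = 64.657 bar
a/V_m² = 1.359/(0.7223)² = 2.6049 bar
P = 64.657 − 2.6049 = 62.05 bar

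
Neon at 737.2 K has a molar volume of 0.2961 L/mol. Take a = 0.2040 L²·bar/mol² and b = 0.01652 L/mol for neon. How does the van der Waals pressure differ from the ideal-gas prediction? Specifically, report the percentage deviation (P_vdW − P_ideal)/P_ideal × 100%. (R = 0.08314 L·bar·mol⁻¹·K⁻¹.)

Ideal: P_ideal = RT/V_m = (0.08314)(737.2)/0.2961 = 206.994 bar
vdW: P = RT/(V_m − b) − a/V_m² = 61.2908/0.279580 − 0.2040/0.0876752 = 219.225 − 2.32677 = 216.898 bar
% deviation = (216.898 − 206.994)/206.994 × 100% = 4.78%

4.78 %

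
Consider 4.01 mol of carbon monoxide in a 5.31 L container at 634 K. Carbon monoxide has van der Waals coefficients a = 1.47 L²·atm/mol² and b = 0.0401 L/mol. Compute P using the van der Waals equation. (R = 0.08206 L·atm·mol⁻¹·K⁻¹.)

P = nRT/(V − nb) − a n²/V²
nRT/(V − nb) = (4.01)(0.08206)(634)/(5.31 − 4.01×0.0401) = 208.62/5.1492 = 40.515 atm
a n²/V² = (1.47)(4.01)²/(5.31)² = 0.83833 atm
P = 40.515 − 0.83833 = 39.68 atm

P ≈ 39.68 atm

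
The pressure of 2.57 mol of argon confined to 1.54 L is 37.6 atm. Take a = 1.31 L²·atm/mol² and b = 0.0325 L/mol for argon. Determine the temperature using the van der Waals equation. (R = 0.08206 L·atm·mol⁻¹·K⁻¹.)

T ≈ 284.9 K

T = (P + a n²/V²)(V − nb)/(nR)
P + a n²/V² = 37.6 + (1.31)(2.57)²/(1.54)² = 41.248 atm
V − nb = 1.54 − (2.57)(0.0325) = 1.4565 L
T = (41.248)(1.4565)/((2.57)(0.08206)) = 284.9 K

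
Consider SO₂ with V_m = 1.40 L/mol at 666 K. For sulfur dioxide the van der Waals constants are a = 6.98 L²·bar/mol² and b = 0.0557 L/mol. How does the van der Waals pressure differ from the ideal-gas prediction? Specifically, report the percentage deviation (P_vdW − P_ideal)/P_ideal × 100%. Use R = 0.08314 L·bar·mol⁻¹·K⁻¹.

Ideal: P_ideal = RT/V_m = (0.08314)(666)/1.40 = 39.5509 bar
vdW: P = RT/(V_m − b) − a/V_m² = 55.3712/1.34430 − 6.98/1.96000 = 41.1896 − 3.56122 = 37.6284 bar
% deviation = (37.6284 − 39.5509)/39.5509 × 100% = -4.86%

-4.86 %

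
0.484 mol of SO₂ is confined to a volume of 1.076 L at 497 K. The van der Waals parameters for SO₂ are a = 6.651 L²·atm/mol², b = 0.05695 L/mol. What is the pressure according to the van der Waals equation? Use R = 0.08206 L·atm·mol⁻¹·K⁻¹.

P ≈ 17.48 atm

P = nRT/(V − nb) − a n²/V²
nRT/(V − nb) = (0.484)(0.08206)(497)/(1.076 − 0.484×0.05695) = 19.739/1.0484 = 18.828 atm
a n²/V² = (6.651)(0.484)²/(1.076)² = 1.3457 atm
P = 18.828 − 1.3457 = 17.48 atm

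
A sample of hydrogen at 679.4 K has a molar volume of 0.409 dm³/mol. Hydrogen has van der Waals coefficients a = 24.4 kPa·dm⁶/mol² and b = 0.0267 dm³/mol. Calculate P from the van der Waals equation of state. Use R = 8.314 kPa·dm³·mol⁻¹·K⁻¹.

P = RT/(V_m − b) − a/V_m²
RT/(V_m − b) = (8.314)(679.4)/(0.409 − 0.0267) = 5648.5/0.38230 = 14775 kPa
a/V_m² = 24.4/(0.409)² = 145.86 kPa
P = 14775 − 145.86 = 14629 kPa

P ≈ 14629 kPa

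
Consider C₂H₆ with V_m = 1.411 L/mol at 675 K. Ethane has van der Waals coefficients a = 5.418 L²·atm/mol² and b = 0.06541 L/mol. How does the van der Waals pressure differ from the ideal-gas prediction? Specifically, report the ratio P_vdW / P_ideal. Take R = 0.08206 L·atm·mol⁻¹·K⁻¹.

P_vdW / P_ideal ≈ 0.9793

Ideal: P_ideal = RT/V_m = (0.08206)(675)/1.411 = 39.2562 atm
vdW: P = RT/(V_m − b) − a/V_m² = 55.3905/1.34559 − 5.418/1.99092 = 41.1645 − 2.72135 = 38.4432 atm
Ratio = 38.4432/39.2562 = 0.9793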